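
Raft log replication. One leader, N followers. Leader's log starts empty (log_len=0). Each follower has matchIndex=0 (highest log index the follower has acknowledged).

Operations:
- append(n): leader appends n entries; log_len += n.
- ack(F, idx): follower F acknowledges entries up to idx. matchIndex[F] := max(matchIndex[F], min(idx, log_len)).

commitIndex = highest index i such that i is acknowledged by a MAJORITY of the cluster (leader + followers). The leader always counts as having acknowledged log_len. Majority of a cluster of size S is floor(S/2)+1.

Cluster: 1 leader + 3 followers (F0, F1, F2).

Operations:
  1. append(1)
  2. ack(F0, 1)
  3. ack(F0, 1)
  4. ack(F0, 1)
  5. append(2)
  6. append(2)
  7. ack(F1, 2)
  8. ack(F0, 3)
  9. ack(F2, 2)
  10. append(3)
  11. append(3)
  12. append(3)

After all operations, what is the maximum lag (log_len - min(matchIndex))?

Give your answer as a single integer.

Op 1: append 1 -> log_len=1
Op 2: F0 acks idx 1 -> match: F0=1 F1=0 F2=0; commitIndex=0
Op 3: F0 acks idx 1 -> match: F0=1 F1=0 F2=0; commitIndex=0
Op 4: F0 acks idx 1 -> match: F0=1 F1=0 F2=0; commitIndex=0
Op 5: append 2 -> log_len=3
Op 6: append 2 -> log_len=5
Op 7: F1 acks idx 2 -> match: F0=1 F1=2 F2=0; commitIndex=1
Op 8: F0 acks idx 3 -> match: F0=3 F1=2 F2=0; commitIndex=2
Op 9: F2 acks idx 2 -> match: F0=3 F1=2 F2=2; commitIndex=2
Op 10: append 3 -> log_len=8
Op 11: append 3 -> log_len=11
Op 12: append 3 -> log_len=14

Answer: 12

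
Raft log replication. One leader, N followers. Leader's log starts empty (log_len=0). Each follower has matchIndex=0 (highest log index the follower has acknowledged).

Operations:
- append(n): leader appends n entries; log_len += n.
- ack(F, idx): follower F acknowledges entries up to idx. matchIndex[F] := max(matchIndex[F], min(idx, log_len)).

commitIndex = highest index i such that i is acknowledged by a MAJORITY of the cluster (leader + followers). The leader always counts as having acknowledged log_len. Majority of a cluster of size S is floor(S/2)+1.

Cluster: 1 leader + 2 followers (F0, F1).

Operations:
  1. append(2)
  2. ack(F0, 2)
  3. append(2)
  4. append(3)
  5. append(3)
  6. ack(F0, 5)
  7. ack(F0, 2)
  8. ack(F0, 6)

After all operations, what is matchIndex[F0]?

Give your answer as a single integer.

Answer: 6

Derivation:
Op 1: append 2 -> log_len=2
Op 2: F0 acks idx 2 -> match: F0=2 F1=0; commitIndex=2
Op 3: append 2 -> log_len=4
Op 4: append 3 -> log_len=7
Op 5: append 3 -> log_len=10
Op 6: F0 acks idx 5 -> match: F0=5 F1=0; commitIndex=5
Op 7: F0 acks idx 2 -> match: F0=5 F1=0; commitIndex=5
Op 8: F0 acks idx 6 -> match: F0=6 F1=0; commitIndex=6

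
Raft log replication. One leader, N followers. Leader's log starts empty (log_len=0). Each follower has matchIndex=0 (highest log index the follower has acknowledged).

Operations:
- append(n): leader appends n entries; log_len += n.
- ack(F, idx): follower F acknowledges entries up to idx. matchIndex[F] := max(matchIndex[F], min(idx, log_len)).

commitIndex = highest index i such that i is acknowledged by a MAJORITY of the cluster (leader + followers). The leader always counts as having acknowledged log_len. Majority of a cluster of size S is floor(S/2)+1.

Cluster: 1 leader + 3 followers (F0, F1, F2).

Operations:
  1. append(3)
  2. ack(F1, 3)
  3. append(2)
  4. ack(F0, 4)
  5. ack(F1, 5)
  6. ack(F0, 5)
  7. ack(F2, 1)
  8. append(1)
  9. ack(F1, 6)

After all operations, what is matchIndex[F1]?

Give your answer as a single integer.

Op 1: append 3 -> log_len=3
Op 2: F1 acks idx 3 -> match: F0=0 F1=3 F2=0; commitIndex=0
Op 3: append 2 -> log_len=5
Op 4: F0 acks idx 4 -> match: F0=4 F1=3 F2=0; commitIndex=3
Op 5: F1 acks idx 5 -> match: F0=4 F1=5 F2=0; commitIndex=4
Op 6: F0 acks idx 5 -> match: F0=5 F1=5 F2=0; commitIndex=5
Op 7: F2 acks idx 1 -> match: F0=5 F1=5 F2=1; commitIndex=5
Op 8: append 1 -> log_len=6
Op 9: F1 acks idx 6 -> match: F0=5 F1=6 F2=1; commitIndex=5

Answer: 6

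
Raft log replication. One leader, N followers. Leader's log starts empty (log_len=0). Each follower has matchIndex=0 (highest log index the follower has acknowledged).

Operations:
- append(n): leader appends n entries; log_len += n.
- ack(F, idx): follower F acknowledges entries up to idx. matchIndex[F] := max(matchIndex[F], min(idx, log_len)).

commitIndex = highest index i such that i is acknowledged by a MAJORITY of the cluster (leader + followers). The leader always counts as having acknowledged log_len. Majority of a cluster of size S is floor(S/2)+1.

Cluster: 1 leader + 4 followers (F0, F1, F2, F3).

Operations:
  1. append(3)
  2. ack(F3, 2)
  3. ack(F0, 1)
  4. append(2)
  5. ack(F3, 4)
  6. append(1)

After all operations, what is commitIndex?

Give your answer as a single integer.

Op 1: append 3 -> log_len=3
Op 2: F3 acks idx 2 -> match: F0=0 F1=0 F2=0 F3=2; commitIndex=0
Op 3: F0 acks idx 1 -> match: F0=1 F1=0 F2=0 F3=2; commitIndex=1
Op 4: append 2 -> log_len=5
Op 5: F3 acks idx 4 -> match: F0=1 F1=0 F2=0 F3=4; commitIndex=1
Op 6: append 1 -> log_len=6

Answer: 1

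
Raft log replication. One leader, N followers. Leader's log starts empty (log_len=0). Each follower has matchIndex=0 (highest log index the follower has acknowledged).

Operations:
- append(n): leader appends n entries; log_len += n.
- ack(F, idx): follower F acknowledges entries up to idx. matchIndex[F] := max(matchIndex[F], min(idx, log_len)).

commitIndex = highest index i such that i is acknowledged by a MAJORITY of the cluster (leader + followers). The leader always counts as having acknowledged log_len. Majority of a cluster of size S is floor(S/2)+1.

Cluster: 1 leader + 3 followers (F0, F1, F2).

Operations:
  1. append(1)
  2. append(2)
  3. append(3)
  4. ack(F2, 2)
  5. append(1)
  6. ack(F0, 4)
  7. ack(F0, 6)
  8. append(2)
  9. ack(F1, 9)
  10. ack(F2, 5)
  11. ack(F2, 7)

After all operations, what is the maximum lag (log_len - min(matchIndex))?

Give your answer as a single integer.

Answer: 3

Derivation:
Op 1: append 1 -> log_len=1
Op 2: append 2 -> log_len=3
Op 3: append 3 -> log_len=6
Op 4: F2 acks idx 2 -> match: F0=0 F1=0 F2=2; commitIndex=0
Op 5: append 1 -> log_len=7
Op 6: F0 acks idx 4 -> match: F0=4 F1=0 F2=2; commitIndex=2
Op 7: F0 acks idx 6 -> match: F0=6 F1=0 F2=2; commitIndex=2
Op 8: append 2 -> log_len=9
Op 9: F1 acks idx 9 -> match: F0=6 F1=9 F2=2; commitIndex=6
Op 10: F2 acks idx 5 -> match: F0=6 F1=9 F2=5; commitIndex=6
Op 11: F2 acks idx 7 -> match: F0=6 F1=9 F2=7; commitIndex=7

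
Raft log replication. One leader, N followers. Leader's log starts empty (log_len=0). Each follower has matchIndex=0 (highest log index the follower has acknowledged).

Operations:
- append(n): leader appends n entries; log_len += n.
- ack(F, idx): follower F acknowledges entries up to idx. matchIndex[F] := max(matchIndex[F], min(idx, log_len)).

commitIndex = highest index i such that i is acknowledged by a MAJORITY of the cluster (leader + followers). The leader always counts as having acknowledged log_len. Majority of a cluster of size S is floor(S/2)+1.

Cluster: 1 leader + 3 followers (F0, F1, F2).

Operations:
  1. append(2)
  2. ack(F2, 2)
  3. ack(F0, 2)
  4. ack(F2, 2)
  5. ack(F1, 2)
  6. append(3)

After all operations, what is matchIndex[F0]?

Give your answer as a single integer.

Op 1: append 2 -> log_len=2
Op 2: F2 acks idx 2 -> match: F0=0 F1=0 F2=2; commitIndex=0
Op 3: F0 acks idx 2 -> match: F0=2 F1=0 F2=2; commitIndex=2
Op 4: F2 acks idx 2 -> match: F0=2 F1=0 F2=2; commitIndex=2
Op 5: F1 acks idx 2 -> match: F0=2 F1=2 F2=2; commitIndex=2
Op 6: append 3 -> log_len=5

Answer: 2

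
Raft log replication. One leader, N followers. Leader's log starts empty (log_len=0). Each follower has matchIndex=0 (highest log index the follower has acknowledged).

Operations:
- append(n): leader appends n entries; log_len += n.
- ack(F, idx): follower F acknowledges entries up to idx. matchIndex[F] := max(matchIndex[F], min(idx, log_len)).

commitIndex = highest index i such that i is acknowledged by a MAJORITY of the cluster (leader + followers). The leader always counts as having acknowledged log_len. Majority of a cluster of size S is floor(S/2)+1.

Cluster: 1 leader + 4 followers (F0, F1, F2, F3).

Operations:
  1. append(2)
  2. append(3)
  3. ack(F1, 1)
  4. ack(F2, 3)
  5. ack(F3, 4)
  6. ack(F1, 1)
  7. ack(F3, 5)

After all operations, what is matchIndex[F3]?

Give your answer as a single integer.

Op 1: append 2 -> log_len=2
Op 2: append 3 -> log_len=5
Op 3: F1 acks idx 1 -> match: F0=0 F1=1 F2=0 F3=0; commitIndex=0
Op 4: F2 acks idx 3 -> match: F0=0 F1=1 F2=3 F3=0; commitIndex=1
Op 5: F3 acks idx 4 -> match: F0=0 F1=1 F2=3 F3=4; commitIndex=3
Op 6: F1 acks idx 1 -> match: F0=0 F1=1 F2=3 F3=4; commitIndex=3
Op 7: F3 acks idx 5 -> match: F0=0 F1=1 F2=3 F3=5; commitIndex=3

Answer: 5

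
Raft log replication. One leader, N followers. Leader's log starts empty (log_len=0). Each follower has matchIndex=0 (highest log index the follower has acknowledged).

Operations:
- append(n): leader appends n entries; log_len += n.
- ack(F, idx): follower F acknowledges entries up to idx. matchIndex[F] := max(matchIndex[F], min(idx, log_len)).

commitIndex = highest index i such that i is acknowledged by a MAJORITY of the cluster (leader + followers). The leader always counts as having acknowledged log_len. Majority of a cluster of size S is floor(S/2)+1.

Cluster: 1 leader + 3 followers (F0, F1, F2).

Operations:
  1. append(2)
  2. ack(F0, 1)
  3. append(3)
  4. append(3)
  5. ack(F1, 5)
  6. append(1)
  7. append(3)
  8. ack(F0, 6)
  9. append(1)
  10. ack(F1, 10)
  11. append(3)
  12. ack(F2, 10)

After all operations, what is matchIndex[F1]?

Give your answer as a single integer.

Op 1: append 2 -> log_len=2
Op 2: F0 acks idx 1 -> match: F0=1 F1=0 F2=0; commitIndex=0
Op 3: append 3 -> log_len=5
Op 4: append 3 -> log_len=8
Op 5: F1 acks idx 5 -> match: F0=1 F1=5 F2=0; commitIndex=1
Op 6: append 1 -> log_len=9
Op 7: append 3 -> log_len=12
Op 8: F0 acks idx 6 -> match: F0=6 F1=5 F2=0; commitIndex=5
Op 9: append 1 -> log_len=13
Op 10: F1 acks idx 10 -> match: F0=6 F1=10 F2=0; commitIndex=6
Op 11: append 3 -> log_len=16
Op 12: F2 acks idx 10 -> match: F0=6 F1=10 F2=10; commitIndex=10

Answer: 10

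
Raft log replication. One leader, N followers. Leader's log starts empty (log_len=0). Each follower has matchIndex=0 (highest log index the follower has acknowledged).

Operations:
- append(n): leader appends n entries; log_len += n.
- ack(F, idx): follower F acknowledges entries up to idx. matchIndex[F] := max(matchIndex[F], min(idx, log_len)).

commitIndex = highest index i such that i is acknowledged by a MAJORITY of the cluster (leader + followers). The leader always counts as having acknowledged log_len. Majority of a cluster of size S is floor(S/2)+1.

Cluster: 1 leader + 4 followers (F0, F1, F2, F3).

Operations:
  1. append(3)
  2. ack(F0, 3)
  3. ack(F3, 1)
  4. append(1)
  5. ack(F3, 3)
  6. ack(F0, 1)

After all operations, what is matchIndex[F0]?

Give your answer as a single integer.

Op 1: append 3 -> log_len=3
Op 2: F0 acks idx 3 -> match: F0=3 F1=0 F2=0 F3=0; commitIndex=0
Op 3: F3 acks idx 1 -> match: F0=3 F1=0 F2=0 F3=1; commitIndex=1
Op 4: append 1 -> log_len=4
Op 5: F3 acks idx 3 -> match: F0=3 F1=0 F2=0 F3=3; commitIndex=3
Op 6: F0 acks idx 1 -> match: F0=3 F1=0 F2=0 F3=3; commitIndex=3

Answer: 3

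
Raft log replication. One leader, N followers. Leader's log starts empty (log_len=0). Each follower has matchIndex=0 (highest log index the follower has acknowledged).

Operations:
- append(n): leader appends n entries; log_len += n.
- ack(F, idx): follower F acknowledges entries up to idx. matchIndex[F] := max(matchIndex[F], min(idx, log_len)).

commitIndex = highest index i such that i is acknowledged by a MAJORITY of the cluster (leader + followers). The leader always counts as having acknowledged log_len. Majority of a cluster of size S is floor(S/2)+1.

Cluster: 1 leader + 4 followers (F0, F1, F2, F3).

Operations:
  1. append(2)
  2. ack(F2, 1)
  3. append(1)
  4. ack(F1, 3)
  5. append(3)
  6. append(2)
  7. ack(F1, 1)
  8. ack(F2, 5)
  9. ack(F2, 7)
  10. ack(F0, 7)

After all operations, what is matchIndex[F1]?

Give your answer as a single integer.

Op 1: append 2 -> log_len=2
Op 2: F2 acks idx 1 -> match: F0=0 F1=0 F2=1 F3=0; commitIndex=0
Op 3: append 1 -> log_len=3
Op 4: F1 acks idx 3 -> match: F0=0 F1=3 F2=1 F3=0; commitIndex=1
Op 5: append 3 -> log_len=6
Op 6: append 2 -> log_len=8
Op 7: F1 acks idx 1 -> match: F0=0 F1=3 F2=1 F3=0; commitIndex=1
Op 8: F2 acks idx 5 -> match: F0=0 F1=3 F2=5 F3=0; commitIndex=3
Op 9: F2 acks idx 7 -> match: F0=0 F1=3 F2=7 F3=0; commitIndex=3
Op 10: F0 acks idx 7 -> match: F0=7 F1=3 F2=7 F3=0; commitIndex=7

Answer: 3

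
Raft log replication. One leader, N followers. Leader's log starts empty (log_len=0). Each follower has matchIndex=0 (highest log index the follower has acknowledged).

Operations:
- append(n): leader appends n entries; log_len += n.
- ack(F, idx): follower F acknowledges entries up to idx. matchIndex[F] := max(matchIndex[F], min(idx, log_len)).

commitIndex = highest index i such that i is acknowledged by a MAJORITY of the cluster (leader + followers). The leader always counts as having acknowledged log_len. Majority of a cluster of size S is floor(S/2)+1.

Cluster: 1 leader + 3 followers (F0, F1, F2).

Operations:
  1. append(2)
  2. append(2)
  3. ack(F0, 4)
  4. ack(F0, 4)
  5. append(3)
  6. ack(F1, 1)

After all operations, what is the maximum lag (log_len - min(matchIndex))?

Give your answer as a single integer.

Op 1: append 2 -> log_len=2
Op 2: append 2 -> log_len=4
Op 3: F0 acks idx 4 -> match: F0=4 F1=0 F2=0; commitIndex=0
Op 4: F0 acks idx 4 -> match: F0=4 F1=0 F2=0; commitIndex=0
Op 5: append 3 -> log_len=7
Op 6: F1 acks idx 1 -> match: F0=4 F1=1 F2=0; commitIndex=1

Answer: 7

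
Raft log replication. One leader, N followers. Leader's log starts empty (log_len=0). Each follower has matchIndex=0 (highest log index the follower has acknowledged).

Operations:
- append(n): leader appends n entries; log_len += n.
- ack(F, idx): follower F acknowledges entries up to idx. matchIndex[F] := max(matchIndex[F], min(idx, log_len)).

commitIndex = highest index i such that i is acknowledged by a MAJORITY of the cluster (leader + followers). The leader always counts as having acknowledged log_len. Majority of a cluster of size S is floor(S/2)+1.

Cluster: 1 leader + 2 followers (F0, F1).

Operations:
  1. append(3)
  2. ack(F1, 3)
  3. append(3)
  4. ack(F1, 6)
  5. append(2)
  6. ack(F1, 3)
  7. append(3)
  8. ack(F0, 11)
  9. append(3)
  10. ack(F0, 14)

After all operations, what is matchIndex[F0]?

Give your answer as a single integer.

Op 1: append 3 -> log_len=3
Op 2: F1 acks idx 3 -> match: F0=0 F1=3; commitIndex=3
Op 3: append 3 -> log_len=6
Op 4: F1 acks idx 6 -> match: F0=0 F1=6; commitIndex=6
Op 5: append 2 -> log_len=8
Op 6: F1 acks idx 3 -> match: F0=0 F1=6; commitIndex=6
Op 7: append 3 -> log_len=11
Op 8: F0 acks idx 11 -> match: F0=11 F1=6; commitIndex=11
Op 9: append 3 -> log_len=14
Op 10: F0 acks idx 14 -> match: F0=14 F1=6; commitIndex=14

Answer: 14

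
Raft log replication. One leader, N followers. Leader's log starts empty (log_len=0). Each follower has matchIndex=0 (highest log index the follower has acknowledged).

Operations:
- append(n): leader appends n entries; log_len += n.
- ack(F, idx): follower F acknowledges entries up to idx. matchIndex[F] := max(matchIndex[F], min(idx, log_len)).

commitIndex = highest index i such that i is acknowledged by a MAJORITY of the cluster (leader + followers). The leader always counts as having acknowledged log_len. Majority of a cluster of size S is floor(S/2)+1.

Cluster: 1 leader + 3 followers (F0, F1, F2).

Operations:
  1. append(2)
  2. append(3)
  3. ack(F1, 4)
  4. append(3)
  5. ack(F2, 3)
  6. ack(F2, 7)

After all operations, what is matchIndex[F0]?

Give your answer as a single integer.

Op 1: append 2 -> log_len=2
Op 2: append 3 -> log_len=5
Op 3: F1 acks idx 4 -> match: F0=0 F1=4 F2=0; commitIndex=0
Op 4: append 3 -> log_len=8
Op 5: F2 acks idx 3 -> match: F0=0 F1=4 F2=3; commitIndex=3
Op 6: F2 acks idx 7 -> match: F0=0 F1=4 F2=7; commitIndex=4

Answer: 0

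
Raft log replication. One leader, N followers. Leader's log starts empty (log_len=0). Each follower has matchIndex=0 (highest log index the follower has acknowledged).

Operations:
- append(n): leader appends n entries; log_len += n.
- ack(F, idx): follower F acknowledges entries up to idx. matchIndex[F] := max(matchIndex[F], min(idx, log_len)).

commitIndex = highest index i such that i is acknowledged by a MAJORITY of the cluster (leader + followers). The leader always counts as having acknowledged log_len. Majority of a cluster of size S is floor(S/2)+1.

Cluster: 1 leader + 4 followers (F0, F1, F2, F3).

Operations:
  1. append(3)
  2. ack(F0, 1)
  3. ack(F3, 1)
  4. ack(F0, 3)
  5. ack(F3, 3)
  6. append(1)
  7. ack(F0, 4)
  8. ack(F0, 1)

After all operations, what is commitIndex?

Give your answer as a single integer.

Answer: 3

Derivation:
Op 1: append 3 -> log_len=3
Op 2: F0 acks idx 1 -> match: F0=1 F1=0 F2=0 F3=0; commitIndex=0
Op 3: F3 acks idx 1 -> match: F0=1 F1=0 F2=0 F3=1; commitIndex=1
Op 4: F0 acks idx 3 -> match: F0=3 F1=0 F2=0 F3=1; commitIndex=1
Op 5: F3 acks idx 3 -> match: F0=3 F1=0 F2=0 F3=3; commitIndex=3
Op 6: append 1 -> log_len=4
Op 7: F0 acks idx 4 -> match: F0=4 F1=0 F2=0 F3=3; commitIndex=3
Op 8: F0 acks idx 1 -> match: F0=4 F1=0 F2=0 F3=3; commitIndex=3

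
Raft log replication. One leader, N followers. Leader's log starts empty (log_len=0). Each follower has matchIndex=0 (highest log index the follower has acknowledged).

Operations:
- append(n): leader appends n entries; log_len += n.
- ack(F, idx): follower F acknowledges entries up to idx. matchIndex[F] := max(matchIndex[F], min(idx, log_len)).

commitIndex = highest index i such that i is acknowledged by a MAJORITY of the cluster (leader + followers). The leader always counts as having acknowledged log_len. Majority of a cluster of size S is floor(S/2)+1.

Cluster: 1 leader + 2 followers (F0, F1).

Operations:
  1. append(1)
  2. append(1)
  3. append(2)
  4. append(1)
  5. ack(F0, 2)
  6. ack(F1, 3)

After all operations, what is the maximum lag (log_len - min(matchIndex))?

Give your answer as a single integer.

Answer: 3

Derivation:
Op 1: append 1 -> log_len=1
Op 2: append 1 -> log_len=2
Op 3: append 2 -> log_len=4
Op 4: append 1 -> log_len=5
Op 5: F0 acks idx 2 -> match: F0=2 F1=0; commitIndex=2
Op 6: F1 acks idx 3 -> match: F0=2 F1=3; commitIndex=3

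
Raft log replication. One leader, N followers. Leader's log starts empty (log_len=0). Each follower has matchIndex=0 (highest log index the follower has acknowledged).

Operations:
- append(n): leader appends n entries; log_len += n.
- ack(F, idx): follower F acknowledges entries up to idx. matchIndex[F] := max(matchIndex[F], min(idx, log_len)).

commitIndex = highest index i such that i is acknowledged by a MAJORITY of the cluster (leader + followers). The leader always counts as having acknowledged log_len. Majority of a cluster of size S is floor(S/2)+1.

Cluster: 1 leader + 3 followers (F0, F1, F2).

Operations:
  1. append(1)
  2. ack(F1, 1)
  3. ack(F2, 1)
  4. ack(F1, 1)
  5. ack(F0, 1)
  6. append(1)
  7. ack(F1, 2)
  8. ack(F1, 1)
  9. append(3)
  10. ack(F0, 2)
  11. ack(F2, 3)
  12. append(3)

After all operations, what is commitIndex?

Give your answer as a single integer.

Answer: 2

Derivation:
Op 1: append 1 -> log_len=1
Op 2: F1 acks idx 1 -> match: F0=0 F1=1 F2=0; commitIndex=0
Op 3: F2 acks idx 1 -> match: F0=0 F1=1 F2=1; commitIndex=1
Op 4: F1 acks idx 1 -> match: F0=0 F1=1 F2=1; commitIndex=1
Op 5: F0 acks idx 1 -> match: F0=1 F1=1 F2=1; commitIndex=1
Op 6: append 1 -> log_len=2
Op 7: F1 acks idx 2 -> match: F0=1 F1=2 F2=1; commitIndex=1
Op 8: F1 acks idx 1 -> match: F0=1 F1=2 F2=1; commitIndex=1
Op 9: append 3 -> log_len=5
Op 10: F0 acks idx 2 -> match: F0=2 F1=2 F2=1; commitIndex=2
Op 11: F2 acks idx 3 -> match: F0=2 F1=2 F2=3; commitIndex=2
Op 12: append 3 -> log_len=8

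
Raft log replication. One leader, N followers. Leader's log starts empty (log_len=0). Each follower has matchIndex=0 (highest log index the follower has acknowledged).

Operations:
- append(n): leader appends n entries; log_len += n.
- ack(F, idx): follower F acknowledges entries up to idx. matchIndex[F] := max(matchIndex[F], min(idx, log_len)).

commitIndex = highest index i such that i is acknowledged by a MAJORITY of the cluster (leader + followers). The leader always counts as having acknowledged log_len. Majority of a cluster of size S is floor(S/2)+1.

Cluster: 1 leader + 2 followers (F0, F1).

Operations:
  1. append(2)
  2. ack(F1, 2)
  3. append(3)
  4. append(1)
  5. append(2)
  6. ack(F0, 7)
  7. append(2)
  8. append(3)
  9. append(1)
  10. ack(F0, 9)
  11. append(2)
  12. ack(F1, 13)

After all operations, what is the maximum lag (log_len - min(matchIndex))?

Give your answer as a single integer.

Answer: 7

Derivation:
Op 1: append 2 -> log_len=2
Op 2: F1 acks idx 2 -> match: F0=0 F1=2; commitIndex=2
Op 3: append 3 -> log_len=5
Op 4: append 1 -> log_len=6
Op 5: append 2 -> log_len=8
Op 6: F0 acks idx 7 -> match: F0=7 F1=2; commitIndex=7
Op 7: append 2 -> log_len=10
Op 8: append 3 -> log_len=13
Op 9: append 1 -> log_len=14
Op 10: F0 acks idx 9 -> match: F0=9 F1=2; commitIndex=9
Op 11: append 2 -> log_len=16
Op 12: F1 acks idx 13 -> match: F0=9 F1=13; commitIndex=13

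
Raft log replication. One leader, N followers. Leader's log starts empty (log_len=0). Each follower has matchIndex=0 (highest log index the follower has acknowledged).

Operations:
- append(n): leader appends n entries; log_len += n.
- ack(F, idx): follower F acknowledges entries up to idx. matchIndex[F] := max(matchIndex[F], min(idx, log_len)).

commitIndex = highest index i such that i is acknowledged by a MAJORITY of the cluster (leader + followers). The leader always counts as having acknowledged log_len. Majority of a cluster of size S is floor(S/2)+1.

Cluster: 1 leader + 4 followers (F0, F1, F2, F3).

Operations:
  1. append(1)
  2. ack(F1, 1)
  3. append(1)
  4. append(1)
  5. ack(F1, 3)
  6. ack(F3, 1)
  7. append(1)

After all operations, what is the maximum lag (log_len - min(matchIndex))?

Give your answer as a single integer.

Op 1: append 1 -> log_len=1
Op 2: F1 acks idx 1 -> match: F0=0 F1=1 F2=0 F3=0; commitIndex=0
Op 3: append 1 -> log_len=2
Op 4: append 1 -> log_len=3
Op 5: F1 acks idx 3 -> match: F0=0 F1=3 F2=0 F3=0; commitIndex=0
Op 6: F3 acks idx 1 -> match: F0=0 F1=3 F2=0 F3=1; commitIndex=1
Op 7: append 1 -> log_len=4

Answer: 4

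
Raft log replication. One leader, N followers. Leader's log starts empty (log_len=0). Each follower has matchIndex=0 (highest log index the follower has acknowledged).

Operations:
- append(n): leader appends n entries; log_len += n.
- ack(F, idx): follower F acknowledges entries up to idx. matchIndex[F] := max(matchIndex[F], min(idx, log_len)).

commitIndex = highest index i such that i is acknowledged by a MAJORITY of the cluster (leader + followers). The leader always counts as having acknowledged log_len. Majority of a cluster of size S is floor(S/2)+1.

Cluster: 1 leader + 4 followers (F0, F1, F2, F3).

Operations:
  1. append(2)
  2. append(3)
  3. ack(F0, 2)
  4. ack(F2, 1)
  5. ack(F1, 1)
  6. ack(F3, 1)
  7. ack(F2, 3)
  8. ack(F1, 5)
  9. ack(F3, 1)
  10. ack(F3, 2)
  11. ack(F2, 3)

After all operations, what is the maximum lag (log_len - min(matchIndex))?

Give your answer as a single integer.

Answer: 3

Derivation:
Op 1: append 2 -> log_len=2
Op 2: append 3 -> log_len=5
Op 3: F0 acks idx 2 -> match: F0=2 F1=0 F2=0 F3=0; commitIndex=0
Op 4: F2 acks idx 1 -> match: F0=2 F1=0 F2=1 F3=0; commitIndex=1
Op 5: F1 acks idx 1 -> match: F0=2 F1=1 F2=1 F3=0; commitIndex=1
Op 6: F3 acks idx 1 -> match: F0=2 F1=1 F2=1 F3=1; commitIndex=1
Op 7: F2 acks idx 3 -> match: F0=2 F1=1 F2=3 F3=1; commitIndex=2
Op 8: F1 acks idx 5 -> match: F0=2 F1=5 F2=3 F3=1; commitIndex=3
Op 9: F3 acks idx 1 -> match: F0=2 F1=5 F2=3 F3=1; commitIndex=3
Op 10: F3 acks idx 2 -> match: F0=2 F1=5 F2=3 F3=2; commitIndex=3
Op 11: F2 acks idx 3 -> match: F0=2 F1=5 F2=3 F3=2; commitIndex=3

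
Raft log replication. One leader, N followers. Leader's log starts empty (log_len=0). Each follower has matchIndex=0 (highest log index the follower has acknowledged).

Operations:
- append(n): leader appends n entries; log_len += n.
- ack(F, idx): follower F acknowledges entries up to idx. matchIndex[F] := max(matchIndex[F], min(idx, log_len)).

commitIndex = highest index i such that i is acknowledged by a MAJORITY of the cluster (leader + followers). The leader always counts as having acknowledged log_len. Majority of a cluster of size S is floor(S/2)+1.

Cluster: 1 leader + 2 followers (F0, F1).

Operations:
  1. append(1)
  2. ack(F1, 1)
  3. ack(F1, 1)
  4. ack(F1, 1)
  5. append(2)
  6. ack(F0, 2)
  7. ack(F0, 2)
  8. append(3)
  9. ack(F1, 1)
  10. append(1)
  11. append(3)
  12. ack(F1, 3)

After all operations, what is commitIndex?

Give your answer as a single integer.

Op 1: append 1 -> log_len=1
Op 2: F1 acks idx 1 -> match: F0=0 F1=1; commitIndex=1
Op 3: F1 acks idx 1 -> match: F0=0 F1=1; commitIndex=1
Op 4: F1 acks idx 1 -> match: F0=0 F1=1; commitIndex=1
Op 5: append 2 -> log_len=3
Op 6: F0 acks idx 2 -> match: F0=2 F1=1; commitIndex=2
Op 7: F0 acks idx 2 -> match: F0=2 F1=1; commitIndex=2
Op 8: append 3 -> log_len=6
Op 9: F1 acks idx 1 -> match: F0=2 F1=1; commitIndex=2
Op 10: append 1 -> log_len=7
Op 11: append 3 -> log_len=10
Op 12: F1 acks idx 3 -> match: F0=2 F1=3; commitIndex=3

Answer: 3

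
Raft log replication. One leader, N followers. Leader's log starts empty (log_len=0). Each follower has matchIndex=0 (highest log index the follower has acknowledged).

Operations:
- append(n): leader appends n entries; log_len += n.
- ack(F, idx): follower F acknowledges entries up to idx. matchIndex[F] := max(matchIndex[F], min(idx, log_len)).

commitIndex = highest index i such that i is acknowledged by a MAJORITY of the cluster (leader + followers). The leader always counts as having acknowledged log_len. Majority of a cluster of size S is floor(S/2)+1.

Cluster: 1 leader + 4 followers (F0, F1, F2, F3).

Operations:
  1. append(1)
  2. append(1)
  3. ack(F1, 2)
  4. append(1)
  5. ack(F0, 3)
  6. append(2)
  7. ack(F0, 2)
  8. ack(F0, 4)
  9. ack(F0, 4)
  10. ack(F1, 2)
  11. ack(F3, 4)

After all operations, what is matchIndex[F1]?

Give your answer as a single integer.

Op 1: append 1 -> log_len=1
Op 2: append 1 -> log_len=2
Op 3: F1 acks idx 2 -> match: F0=0 F1=2 F2=0 F3=0; commitIndex=0
Op 4: append 1 -> log_len=3
Op 5: F0 acks idx 3 -> match: F0=3 F1=2 F2=0 F3=0; commitIndex=2
Op 6: append 2 -> log_len=5
Op 7: F0 acks idx 2 -> match: F0=3 F1=2 F2=0 F3=0; commitIndex=2
Op 8: F0 acks idx 4 -> match: F0=4 F1=2 F2=0 F3=0; commitIndex=2
Op 9: F0 acks idx 4 -> match: F0=4 F1=2 F2=0 F3=0; commitIndex=2
Op 10: F1 acks idx 2 -> match: F0=4 F1=2 F2=0 F3=0; commitIndex=2
Op 11: F3 acks idx 4 -> match: F0=4 F1=2 F2=0 F3=4; commitIndex=4

Answer: 2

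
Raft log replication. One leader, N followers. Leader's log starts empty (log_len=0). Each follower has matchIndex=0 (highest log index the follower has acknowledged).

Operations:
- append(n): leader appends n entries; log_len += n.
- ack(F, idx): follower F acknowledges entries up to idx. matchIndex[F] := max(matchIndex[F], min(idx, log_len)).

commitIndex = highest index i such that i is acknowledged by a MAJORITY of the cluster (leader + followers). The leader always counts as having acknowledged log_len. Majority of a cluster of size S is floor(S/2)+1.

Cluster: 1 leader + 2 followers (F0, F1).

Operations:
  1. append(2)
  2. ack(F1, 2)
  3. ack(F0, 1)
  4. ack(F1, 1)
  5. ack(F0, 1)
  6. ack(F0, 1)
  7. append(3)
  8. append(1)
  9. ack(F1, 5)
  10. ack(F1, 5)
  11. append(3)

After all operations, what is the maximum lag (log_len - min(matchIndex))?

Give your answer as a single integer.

Op 1: append 2 -> log_len=2
Op 2: F1 acks idx 2 -> match: F0=0 F1=2; commitIndex=2
Op 3: F0 acks idx 1 -> match: F0=1 F1=2; commitIndex=2
Op 4: F1 acks idx 1 -> match: F0=1 F1=2; commitIndex=2
Op 5: F0 acks idx 1 -> match: F0=1 F1=2; commitIndex=2
Op 6: F0 acks idx 1 -> match: F0=1 F1=2; commitIndex=2
Op 7: append 3 -> log_len=5
Op 8: append 1 -> log_len=6
Op 9: F1 acks idx 5 -> match: F0=1 F1=5; commitIndex=5
Op 10: F1 acks idx 5 -> match: F0=1 F1=5; commitIndex=5
Op 11: append 3 -> log_len=9

Answer: 8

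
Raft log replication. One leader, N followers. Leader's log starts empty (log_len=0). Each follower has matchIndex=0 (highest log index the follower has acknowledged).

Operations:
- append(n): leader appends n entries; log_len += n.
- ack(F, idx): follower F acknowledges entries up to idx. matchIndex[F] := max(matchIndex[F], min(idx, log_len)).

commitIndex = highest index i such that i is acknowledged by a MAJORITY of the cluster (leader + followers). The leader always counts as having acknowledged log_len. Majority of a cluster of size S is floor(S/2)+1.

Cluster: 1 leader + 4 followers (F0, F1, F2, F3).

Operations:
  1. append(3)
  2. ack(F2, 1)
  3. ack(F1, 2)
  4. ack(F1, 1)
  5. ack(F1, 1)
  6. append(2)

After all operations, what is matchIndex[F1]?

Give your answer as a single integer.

Op 1: append 3 -> log_len=3
Op 2: F2 acks idx 1 -> match: F0=0 F1=0 F2=1 F3=0; commitIndex=0
Op 3: F1 acks idx 2 -> match: F0=0 F1=2 F2=1 F3=0; commitIndex=1
Op 4: F1 acks idx 1 -> match: F0=0 F1=2 F2=1 F3=0; commitIndex=1
Op 5: F1 acks idx 1 -> match: F0=0 F1=2 F2=1 F3=0; commitIndex=1
Op 6: append 2 -> log_len=5

Answer: 2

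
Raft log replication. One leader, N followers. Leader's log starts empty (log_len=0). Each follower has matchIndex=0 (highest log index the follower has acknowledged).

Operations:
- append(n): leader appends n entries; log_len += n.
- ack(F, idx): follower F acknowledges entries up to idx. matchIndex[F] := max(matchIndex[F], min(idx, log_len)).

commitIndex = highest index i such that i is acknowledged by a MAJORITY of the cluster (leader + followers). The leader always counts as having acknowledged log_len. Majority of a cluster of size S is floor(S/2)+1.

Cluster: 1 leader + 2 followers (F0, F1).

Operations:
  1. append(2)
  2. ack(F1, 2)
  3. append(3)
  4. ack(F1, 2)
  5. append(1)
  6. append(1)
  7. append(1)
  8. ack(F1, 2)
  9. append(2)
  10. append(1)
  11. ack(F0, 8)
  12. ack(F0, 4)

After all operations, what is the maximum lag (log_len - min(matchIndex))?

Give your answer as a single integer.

Answer: 9

Derivation:
Op 1: append 2 -> log_len=2
Op 2: F1 acks idx 2 -> match: F0=0 F1=2; commitIndex=2
Op 3: append 3 -> log_len=5
Op 4: F1 acks idx 2 -> match: F0=0 F1=2; commitIndex=2
Op 5: append 1 -> log_len=6
Op 6: append 1 -> log_len=7
Op 7: append 1 -> log_len=8
Op 8: F1 acks idx 2 -> match: F0=0 F1=2; commitIndex=2
Op 9: append 2 -> log_len=10
Op 10: append 1 -> log_len=11
Op 11: F0 acks idx 8 -> match: F0=8 F1=2; commitIndex=8
Op 12: F0 acks idx 4 -> match: F0=8 F1=2; commitIndex=8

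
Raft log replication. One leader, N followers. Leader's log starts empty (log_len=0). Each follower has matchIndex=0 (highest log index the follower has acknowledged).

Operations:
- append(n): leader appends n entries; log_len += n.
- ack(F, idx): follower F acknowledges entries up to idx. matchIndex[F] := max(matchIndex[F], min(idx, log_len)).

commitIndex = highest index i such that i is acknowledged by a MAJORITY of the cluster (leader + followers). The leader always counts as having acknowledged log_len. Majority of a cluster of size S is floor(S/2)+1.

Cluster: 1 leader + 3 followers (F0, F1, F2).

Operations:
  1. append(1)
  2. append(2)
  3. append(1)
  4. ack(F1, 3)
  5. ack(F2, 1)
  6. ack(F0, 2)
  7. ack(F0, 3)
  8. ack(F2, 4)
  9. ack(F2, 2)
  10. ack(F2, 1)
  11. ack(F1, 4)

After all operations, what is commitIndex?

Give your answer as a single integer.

Answer: 4

Derivation:
Op 1: append 1 -> log_len=1
Op 2: append 2 -> log_len=3
Op 3: append 1 -> log_len=4
Op 4: F1 acks idx 3 -> match: F0=0 F1=3 F2=0; commitIndex=0
Op 5: F2 acks idx 1 -> match: F0=0 F1=3 F2=1; commitIndex=1
Op 6: F0 acks idx 2 -> match: F0=2 F1=3 F2=1; commitIndex=2
Op 7: F0 acks idx 3 -> match: F0=3 F1=3 F2=1; commitIndex=3
Op 8: F2 acks idx 4 -> match: F0=3 F1=3 F2=4; commitIndex=3
Op 9: F2 acks idx 2 -> match: F0=3 F1=3 F2=4; commitIndex=3
Op 10: F2 acks idx 1 -> match: F0=3 F1=3 F2=4; commitIndex=3
Op 11: F1 acks idx 4 -> match: F0=3 F1=4 F2=4; commitIndex=4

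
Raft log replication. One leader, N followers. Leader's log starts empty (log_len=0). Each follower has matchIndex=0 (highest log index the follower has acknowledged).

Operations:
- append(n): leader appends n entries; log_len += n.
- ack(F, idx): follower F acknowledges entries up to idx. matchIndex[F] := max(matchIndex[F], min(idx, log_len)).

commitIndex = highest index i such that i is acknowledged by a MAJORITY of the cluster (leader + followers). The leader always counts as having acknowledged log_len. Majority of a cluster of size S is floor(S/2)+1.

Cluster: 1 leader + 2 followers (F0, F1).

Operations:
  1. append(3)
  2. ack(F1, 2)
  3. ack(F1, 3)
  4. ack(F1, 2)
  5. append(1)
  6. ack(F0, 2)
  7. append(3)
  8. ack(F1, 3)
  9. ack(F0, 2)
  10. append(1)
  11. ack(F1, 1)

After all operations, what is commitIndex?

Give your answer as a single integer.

Answer: 3

Derivation:
Op 1: append 3 -> log_len=3
Op 2: F1 acks idx 2 -> match: F0=0 F1=2; commitIndex=2
Op 3: F1 acks idx 3 -> match: F0=0 F1=3; commitIndex=3
Op 4: F1 acks idx 2 -> match: F0=0 F1=3; commitIndex=3
Op 5: append 1 -> log_len=4
Op 6: F0 acks idx 2 -> match: F0=2 F1=3; commitIndex=3
Op 7: append 3 -> log_len=7
Op 8: F1 acks idx 3 -> match: F0=2 F1=3; commitIndex=3
Op 9: F0 acks idx 2 -> match: F0=2 F1=3; commitIndex=3
Op 10: append 1 -> log_len=8
Op 11: F1 acks idx 1 -> match: F0=2 F1=3; commitIndex=3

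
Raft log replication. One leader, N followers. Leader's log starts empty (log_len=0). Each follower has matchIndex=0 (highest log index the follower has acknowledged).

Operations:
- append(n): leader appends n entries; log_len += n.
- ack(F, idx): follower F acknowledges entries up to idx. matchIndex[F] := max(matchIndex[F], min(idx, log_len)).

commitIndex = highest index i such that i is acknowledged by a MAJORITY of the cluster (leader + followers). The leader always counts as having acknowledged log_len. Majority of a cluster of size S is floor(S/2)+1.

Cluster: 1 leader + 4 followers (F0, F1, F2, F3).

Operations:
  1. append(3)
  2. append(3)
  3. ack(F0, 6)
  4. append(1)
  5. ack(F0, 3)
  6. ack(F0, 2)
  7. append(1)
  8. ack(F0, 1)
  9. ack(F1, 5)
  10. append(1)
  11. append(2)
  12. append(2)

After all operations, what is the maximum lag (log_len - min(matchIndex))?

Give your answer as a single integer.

Op 1: append 3 -> log_len=3
Op 2: append 3 -> log_len=6
Op 3: F0 acks idx 6 -> match: F0=6 F1=0 F2=0 F3=0; commitIndex=0
Op 4: append 1 -> log_len=7
Op 5: F0 acks idx 3 -> match: F0=6 F1=0 F2=0 F3=0; commitIndex=0
Op 6: F0 acks idx 2 -> match: F0=6 F1=0 F2=0 F3=0; commitIndex=0
Op 7: append 1 -> log_len=8
Op 8: F0 acks idx 1 -> match: F0=6 F1=0 F2=0 F3=0; commitIndex=0
Op 9: F1 acks idx 5 -> match: F0=6 F1=5 F2=0 F3=0; commitIndex=5
Op 10: append 1 -> log_len=9
Op 11: append 2 -> log_len=11
Op 12: append 2 -> log_len=13

Answer: 13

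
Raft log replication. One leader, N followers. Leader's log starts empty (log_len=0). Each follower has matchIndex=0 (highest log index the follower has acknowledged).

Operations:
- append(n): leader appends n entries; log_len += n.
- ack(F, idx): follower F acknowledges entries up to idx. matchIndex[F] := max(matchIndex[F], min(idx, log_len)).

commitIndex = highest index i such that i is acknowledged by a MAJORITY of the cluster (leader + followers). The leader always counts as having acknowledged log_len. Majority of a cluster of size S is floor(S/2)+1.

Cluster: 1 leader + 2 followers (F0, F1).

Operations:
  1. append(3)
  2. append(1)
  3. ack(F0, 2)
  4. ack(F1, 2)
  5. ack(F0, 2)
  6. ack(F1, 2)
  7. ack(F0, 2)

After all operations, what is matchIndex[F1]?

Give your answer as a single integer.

Answer: 2

Derivation:
Op 1: append 3 -> log_len=3
Op 2: append 1 -> log_len=4
Op 3: F0 acks idx 2 -> match: F0=2 F1=0; commitIndex=2
Op 4: F1 acks idx 2 -> match: F0=2 F1=2; commitIndex=2
Op 5: F0 acks idx 2 -> match: F0=2 F1=2; commitIndex=2
Op 6: F1 acks idx 2 -> match: F0=2 F1=2; commitIndex=2
Op 7: F0 acks idx 2 -> match: F0=2 F1=2; commitIndex=2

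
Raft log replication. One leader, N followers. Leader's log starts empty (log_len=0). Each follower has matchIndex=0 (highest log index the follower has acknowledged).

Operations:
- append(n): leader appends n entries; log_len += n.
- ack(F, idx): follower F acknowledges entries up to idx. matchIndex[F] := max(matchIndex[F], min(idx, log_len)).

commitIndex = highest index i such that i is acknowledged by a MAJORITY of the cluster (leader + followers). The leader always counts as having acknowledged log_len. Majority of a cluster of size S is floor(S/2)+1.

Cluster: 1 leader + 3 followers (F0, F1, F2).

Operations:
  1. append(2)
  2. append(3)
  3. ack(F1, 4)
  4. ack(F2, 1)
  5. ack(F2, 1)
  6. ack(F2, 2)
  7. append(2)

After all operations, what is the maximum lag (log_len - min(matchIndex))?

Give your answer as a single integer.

Answer: 7

Derivation:
Op 1: append 2 -> log_len=2
Op 2: append 3 -> log_len=5
Op 3: F1 acks idx 4 -> match: F0=0 F1=4 F2=0; commitIndex=0
Op 4: F2 acks idx 1 -> match: F0=0 F1=4 F2=1; commitIndex=1
Op 5: F2 acks idx 1 -> match: F0=0 F1=4 F2=1; commitIndex=1
Op 6: F2 acks idx 2 -> match: F0=0 F1=4 F2=2; commitIndex=2
Op 7: append 2 -> log_len=7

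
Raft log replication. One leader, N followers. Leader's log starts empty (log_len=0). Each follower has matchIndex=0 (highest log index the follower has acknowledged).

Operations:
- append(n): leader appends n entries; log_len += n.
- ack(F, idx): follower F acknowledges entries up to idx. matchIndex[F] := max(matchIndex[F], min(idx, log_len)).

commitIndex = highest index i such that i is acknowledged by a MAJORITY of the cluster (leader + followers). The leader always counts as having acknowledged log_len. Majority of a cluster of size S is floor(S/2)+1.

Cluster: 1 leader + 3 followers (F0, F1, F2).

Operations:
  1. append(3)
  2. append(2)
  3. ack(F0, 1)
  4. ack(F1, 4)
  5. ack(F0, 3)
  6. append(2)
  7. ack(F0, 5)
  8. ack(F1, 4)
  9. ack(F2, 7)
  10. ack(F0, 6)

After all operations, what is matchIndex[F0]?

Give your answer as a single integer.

Answer: 6

Derivation:
Op 1: append 3 -> log_len=3
Op 2: append 2 -> log_len=5
Op 3: F0 acks idx 1 -> match: F0=1 F1=0 F2=0; commitIndex=0
Op 4: F1 acks idx 4 -> match: F0=1 F1=4 F2=0; commitIndex=1
Op 5: F0 acks idx 3 -> match: F0=3 F1=4 F2=0; commitIndex=3
Op 6: append 2 -> log_len=7
Op 7: F0 acks idx 5 -> match: F0=5 F1=4 F2=0; commitIndex=4
Op 8: F1 acks idx 4 -> match: F0=5 F1=4 F2=0; commitIndex=4
Op 9: F2 acks idx 7 -> match: F0=5 F1=4 F2=7; commitIndex=5
Op 10: F0 acks idx 6 -> match: F0=6 F1=4 F2=7; commitIndex=6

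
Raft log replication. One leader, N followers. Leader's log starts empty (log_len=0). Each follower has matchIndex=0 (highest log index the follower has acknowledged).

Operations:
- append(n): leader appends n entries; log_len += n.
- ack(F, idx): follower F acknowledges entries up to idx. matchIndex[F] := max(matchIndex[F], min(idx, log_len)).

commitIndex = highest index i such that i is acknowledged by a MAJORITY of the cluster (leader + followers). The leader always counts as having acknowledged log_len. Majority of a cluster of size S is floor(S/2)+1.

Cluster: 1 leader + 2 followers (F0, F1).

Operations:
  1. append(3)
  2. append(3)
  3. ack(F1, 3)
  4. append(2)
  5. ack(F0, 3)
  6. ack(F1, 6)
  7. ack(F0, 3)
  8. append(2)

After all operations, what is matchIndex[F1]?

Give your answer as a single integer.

Op 1: append 3 -> log_len=3
Op 2: append 3 -> log_len=6
Op 3: F1 acks idx 3 -> match: F0=0 F1=3; commitIndex=3
Op 4: append 2 -> log_len=8
Op 5: F0 acks idx 3 -> match: F0=3 F1=3; commitIndex=3
Op 6: F1 acks idx 6 -> match: F0=3 F1=6; commitIndex=6
Op 7: F0 acks idx 3 -> match: F0=3 F1=6; commitIndex=6
Op 8: append 2 -> log_len=10

Answer: 6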